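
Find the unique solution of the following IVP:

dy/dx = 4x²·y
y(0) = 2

General solution: y = Ce^(4x³/3)
Applying IC y(0) = 2:
Particular solution: y = 2e^(4x³/3)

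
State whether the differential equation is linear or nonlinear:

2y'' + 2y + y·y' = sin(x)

Nonlinear (product y·y')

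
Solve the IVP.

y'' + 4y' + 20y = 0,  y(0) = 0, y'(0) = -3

General solution: y = e^(-2x)(C₁cos(4x) + C₂sin(4x))
Complex roots r = -2 ± 4i
Applying ICs: C₁ = 0, C₂ = -3/4
Particular solution: y = e^(-2x)(-(3/4)sin(4x))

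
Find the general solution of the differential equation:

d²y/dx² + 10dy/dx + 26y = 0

Characteristic equation: r² + 10r + 26 = 0
Roots: r = -5 ± i (complex conjugates)
General solution: y = e^(-5x)(C₁cos(x) + C₂sin(x))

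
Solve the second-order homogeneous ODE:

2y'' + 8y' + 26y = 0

Characteristic equation: 2r² + 8r + 26 = 0
Divide by 2: r² + 4r + 13 = 0
Roots: r = -2 ± 3i (complex conjugates)
General solution: y = e^(-2x)(C₁cos(3x) + C₂sin(3x))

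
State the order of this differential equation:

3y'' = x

The order is 2 (highest derivative is of order 2).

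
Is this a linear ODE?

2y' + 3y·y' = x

No. Nonlinear (product y·y')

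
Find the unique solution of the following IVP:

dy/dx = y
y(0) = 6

General solution: y = Ce^x
Applying IC y(0) = 6:
Particular solution: y = 6e^x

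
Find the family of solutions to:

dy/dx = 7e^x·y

Separating variables and integrating:
ln|y| = 7e^x + C

General solution: y = Ce^(7e^x)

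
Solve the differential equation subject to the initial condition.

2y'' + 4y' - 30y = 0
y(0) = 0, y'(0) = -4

General solution: y = C₁e^(3x) + C₂e^(-5x)
Applying ICs: C₁ = -1/2, C₂ = 1/2
Particular solution: y = -(1/2)e^(3x) + (1/2)e^(-5x)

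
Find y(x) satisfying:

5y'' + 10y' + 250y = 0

Characteristic equation: 5r² + 10r + 250 = 0
Divide by 5: r² + 2r + 50 = 0
Roots: r = -1 ± 7i (complex conjugates)
General solution: y = e^(-x)(C₁cos(7x) + C₂sin(7x))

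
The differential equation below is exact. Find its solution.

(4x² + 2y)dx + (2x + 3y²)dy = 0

Verify exactness: ∂M/∂y = ∂N/∂x ✓
Find F(x,y) such that ∂F/∂x = M, ∂F/∂y = N
Solution: 4x³/3 + 2xy + y³ = C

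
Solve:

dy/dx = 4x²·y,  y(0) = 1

General solution: y = Ce^(4x³/3)
Applying IC y(0) = 1:
Particular solution: y = e^(4x³/3)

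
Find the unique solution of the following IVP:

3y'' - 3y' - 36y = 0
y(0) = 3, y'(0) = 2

General solution: y = C₁e^(4x) + C₂e^(-3x)
Applying ICs: C₁ = 11/7, C₂ = 10/7
Particular solution: y = (11/7)e^(4x) + (10/7)e^(-3x)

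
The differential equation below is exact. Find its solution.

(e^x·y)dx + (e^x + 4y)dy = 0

Verify exactness: ∂M/∂y = ∂N/∂x ✓
Find F(x,y) such that ∂F/∂x = M, ∂F/∂y = N
Solution: e^x·y + 2y² = C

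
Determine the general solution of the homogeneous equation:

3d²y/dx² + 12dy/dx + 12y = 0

Characteristic equation: 3r² + 12r + 12 = 0
Divide by 3: r² + 4r + 4 = 0
Factored: (r + 2)² = 0
Repeated root: r = -2
General solution: y = (C₁ + C₂x)e^(-2x)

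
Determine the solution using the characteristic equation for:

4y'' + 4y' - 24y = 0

Characteristic equation: 4r² + 4r - 24 = 0
Divide by 4: r² + r - 6 = 0
Roots: r = 2, -3 (distinct real)
General solution: y = C₁e^(2x) + C₂e^(-3x)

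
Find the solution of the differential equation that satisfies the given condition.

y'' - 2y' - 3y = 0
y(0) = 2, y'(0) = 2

General solution: y = C₁e^(3x) + C₂e^(-x)
Applying ICs: C₁ = 1, C₂ = 1
Particular solution: y = e^(3x) + e^(-x)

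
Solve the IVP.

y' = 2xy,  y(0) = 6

General solution: y = Ce^(x²)
Applying IC y(0) = 6:
Particular solution: y = 6e^(x²)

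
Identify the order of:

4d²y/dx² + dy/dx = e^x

The order is 2 (highest derivative is of order 2).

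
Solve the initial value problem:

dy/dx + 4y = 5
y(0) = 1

General solution: y = 5/4 + Ce^(-4x)
Applying y(0) = 1: C = 1 - 5/4 = -1/4
Particular solution: y = 5/4 - (1/4)e^(-4x)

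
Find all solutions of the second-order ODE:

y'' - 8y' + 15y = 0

Characteristic equation: r² - 8r + 15 = 0
Roots: r = 5, 3 (distinct real)
General solution: y = C₁e^(5x) + C₂e^(3x)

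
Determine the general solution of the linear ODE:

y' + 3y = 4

Using integrating factor method:

General solution: y = 4/3 + Ce^(-3x)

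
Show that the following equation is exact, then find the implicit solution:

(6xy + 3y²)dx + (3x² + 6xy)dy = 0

Verify exactness: ∂M/∂y = ∂N/∂x ✓
Find F(x,y) such that ∂F/∂x = M, ∂F/∂y = N
Solution: 3x²y + 3xy² = C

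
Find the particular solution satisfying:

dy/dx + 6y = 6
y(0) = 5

General solution: y = 1 + Ce^(-6x)
Applying y(0) = 5: C = 5 - 1 = 4
Particular solution: y = 1 + 4e^(-6x)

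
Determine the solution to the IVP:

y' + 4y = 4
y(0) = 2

General solution: y = 1 + Ce^(-4x)
Applying y(0) = 2: C = 2 - 1 = 1
Particular solution: y = 1 + e^(-4x)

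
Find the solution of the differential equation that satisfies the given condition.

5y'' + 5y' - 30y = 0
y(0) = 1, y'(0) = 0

General solution: y = C₁e^(2x) + C₂e^(-3x)
Applying ICs: C₁ = 3/5, C₂ = 2/5
Particular solution: y = (3/5)e^(2x) + (2/5)e^(-3x)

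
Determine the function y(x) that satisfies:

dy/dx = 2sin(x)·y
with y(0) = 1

General solution: y = Ce^(-2cos(x))
Applying IC y(0) = 1:
Particular solution: y = e^(2(1-cos(x)))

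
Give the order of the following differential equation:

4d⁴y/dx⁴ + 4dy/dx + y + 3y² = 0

The order is 4 (highest derivative is of order 4).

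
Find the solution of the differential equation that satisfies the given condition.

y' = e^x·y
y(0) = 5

General solution: y = Ce^(e^x)
Applying IC y(0) = 5:
Particular solution: y = 5e^(e^x - 1)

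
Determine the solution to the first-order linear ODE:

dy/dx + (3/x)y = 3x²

Using integrating factor method:

General solution: y = (1/2)x^3 + Cx^(-3)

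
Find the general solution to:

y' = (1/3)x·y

Separating variables and integrating:
ln|y| = x^2/6 + C

General solution: y = Ce^(x^2/6)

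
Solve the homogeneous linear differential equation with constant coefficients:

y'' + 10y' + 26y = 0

Characteristic equation: r² + 10r + 26 = 0
Roots: r = -5 ± i (complex conjugates)
General solution: y = e^(-5x)(C₁cos(x) + C₂sin(x))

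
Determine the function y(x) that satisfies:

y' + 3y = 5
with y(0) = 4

General solution: y = 5/3 + Ce^(-3x)
Applying y(0) = 4: C = 4 - 5/3 = 7/3
Particular solution: y = 5/3 + (7/3)e^(-3x)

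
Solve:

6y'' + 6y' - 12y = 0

Characteristic equation: 6r² + 6r - 12 = 0
Divide by 6: r² + r - 2 = 0
Roots: r = 1, -2 (distinct real)
General solution: y = C₁e^x + C₂e^(-2x)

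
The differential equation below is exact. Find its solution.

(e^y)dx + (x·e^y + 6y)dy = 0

Verify exactness: ∂M/∂y = ∂N/∂x ✓
Find F(x,y) such that ∂F/∂x = M, ∂F/∂y = N
Solution: x·e^y + 3y² = C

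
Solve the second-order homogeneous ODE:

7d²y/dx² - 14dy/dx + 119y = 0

Characteristic equation: 7r² - 14r + 119 = 0
Divide by 7: r² - 2r + 17 = 0
Roots: r = 1 ± 4i (complex conjugates)
General solution: y = e^x(C₁cos(4x) + C₂sin(4x))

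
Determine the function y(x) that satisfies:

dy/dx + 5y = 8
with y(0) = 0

General solution: y = 8/5 + Ce^(-5x)
Applying y(0) = 0: C = 0 - 8/5 = -8/5
Particular solution: y = 8/5 - (8/5)e^(-5x)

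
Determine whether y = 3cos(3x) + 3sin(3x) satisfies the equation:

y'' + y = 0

Verification:
y'' = -27cos(3x) - 27sin(3x)
y'' + y ≠ 0 (frequency mismatch: got 9 instead of 1)

No, it is not a solution.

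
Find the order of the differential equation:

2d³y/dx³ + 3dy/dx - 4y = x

The order is 3 (highest derivative is of order 3).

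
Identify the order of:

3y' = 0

The order is 1 (highest derivative is of order 1).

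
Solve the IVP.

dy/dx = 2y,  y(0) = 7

General solution: y = Ce^(2x)
Applying IC y(0) = 7:
Particular solution: y = 7e^(2x)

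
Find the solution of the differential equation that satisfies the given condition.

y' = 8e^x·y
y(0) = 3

General solution: y = Ce^(8e^x)
Applying IC y(0) = 3:
Particular solution: y = 3e^(8(e^x - 1))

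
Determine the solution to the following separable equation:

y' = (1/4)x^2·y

Separating variables and integrating:
ln|y| = x^3/12 + C

General solution: y = Ce^(x^3/12)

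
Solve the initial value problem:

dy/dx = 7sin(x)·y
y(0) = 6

General solution: y = Ce^(-7cos(x))
Applying IC y(0) = 6:
Particular solution: y = 6e^(7(1-cos(x)))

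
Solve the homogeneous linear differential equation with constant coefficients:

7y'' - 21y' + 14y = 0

Characteristic equation: 7r² - 21r + 14 = 0
Divide by 7: r² - 3r + 2 = 0
Roots: r = 2, 1 (distinct real)
General solution: y = C₁e^(2x) + C₂e^x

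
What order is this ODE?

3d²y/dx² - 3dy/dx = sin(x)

The order is 2 (highest derivative is of order 2).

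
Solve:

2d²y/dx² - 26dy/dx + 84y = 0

Characteristic equation: 2r² - 26r + 84 = 0
Divide by 2: r² - 13r + 42 = 0
Roots: r = 6, 7 (distinct real)
General solution: y = C₁e^(6x) + C₂e^(7x)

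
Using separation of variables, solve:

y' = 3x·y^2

Separating variables and integrating:
-1/y = 3x^2/2 + C

General solution: y^-1 = (-3/2)x^2 + C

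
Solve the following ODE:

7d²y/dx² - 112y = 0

Characteristic equation: 7r² - 112 = 0
Divide by 7: r² - 16 = 0
Roots: r = 4, -4 (distinct real)
General solution: y = C₁e^(4x) + C₂e^(-4x)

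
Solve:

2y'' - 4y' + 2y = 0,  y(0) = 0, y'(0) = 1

General solution: y = (C₁ + C₂x)e^x
Repeated root r = 1
Applying ICs: C₁ = 0, C₂ = 1
Particular solution: y = xe^x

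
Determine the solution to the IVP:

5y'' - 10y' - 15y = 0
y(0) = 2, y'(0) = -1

General solution: y = C₁e^(3x) + C₂e^(-x)
Applying ICs: C₁ = 1/4, C₂ = 7/4
Particular solution: y = (1/4)e^(3x) + (7/4)e^(-x)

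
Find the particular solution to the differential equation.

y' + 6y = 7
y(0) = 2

General solution: y = 7/6 + Ce^(-6x)
Applying y(0) = 2: C = 2 - 7/6 = 5/6
Particular solution: y = 7/6 + (5/6)e^(-6x)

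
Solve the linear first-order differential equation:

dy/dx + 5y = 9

Using integrating factor method:

General solution: y = 9/5 + Ce^(-5x)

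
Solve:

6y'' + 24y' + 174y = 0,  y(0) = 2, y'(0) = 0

General solution: y = e^(-2x)(C₁cos(5x) + C₂sin(5x))
Complex roots r = -2 ± 5i
Applying ICs: C₁ = 2, C₂ = 4/5
Particular solution: y = e^(-2x)(2cos(5x) + (4/5)sin(5x))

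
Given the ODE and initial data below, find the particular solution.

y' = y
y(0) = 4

General solution: y = Ce^x
Applying IC y(0) = 4:
Particular solution: y = 4e^x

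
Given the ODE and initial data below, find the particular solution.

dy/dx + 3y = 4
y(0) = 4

General solution: y = 4/3 + Ce^(-3x)
Applying y(0) = 4: C = 4 - 4/3 = 8/3
Particular solution: y = 4/3 + (8/3)e^(-3x)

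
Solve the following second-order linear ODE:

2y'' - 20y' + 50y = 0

Characteristic equation: 2r² - 20r + 50 = 0
Divide by 2: r² - 10r + 25 = 0
Factored: (r - 5)² = 0
Repeated root: r = 5
General solution: y = (C₁ + C₂x)e^(5x)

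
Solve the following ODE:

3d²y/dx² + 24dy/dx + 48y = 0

Characteristic equation: 3r² + 24r + 48 = 0
Divide by 3: r² + 8r + 16 = 0
Factored: (r + 4)² = 0
Repeated root: r = -4
General solution: y = (C₁ + C₂x)e^(-4x)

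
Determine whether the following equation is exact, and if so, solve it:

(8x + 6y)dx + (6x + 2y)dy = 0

Verify exactness: ∂M/∂y = ∂N/∂x ✓
Find F(x,y) such that ∂F/∂x = M, ∂F/∂y = N
Solution: 4x² + 6xy + y² = C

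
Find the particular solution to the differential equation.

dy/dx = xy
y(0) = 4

General solution: y = Ce^(x²/2)
Applying IC y(0) = 4:
Particular solution: y = 4e^(x²/2)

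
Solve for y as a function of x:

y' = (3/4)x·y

Separating variables and integrating:
ln|y| = 3x^2/8 + C

General solution: y = Ce^(3x^2/8)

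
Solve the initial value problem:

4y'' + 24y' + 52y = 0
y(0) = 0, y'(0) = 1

General solution: y = e^(-3x)(C₁cos(2x) + C₂sin(2x))
Complex roots r = -3 ± 2i
Applying ICs: C₁ = 0, C₂ = 1/2
Particular solution: y = e^(-3x)((1/2)sin(2x))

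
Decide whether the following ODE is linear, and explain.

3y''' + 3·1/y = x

Nonlinear (1/y term)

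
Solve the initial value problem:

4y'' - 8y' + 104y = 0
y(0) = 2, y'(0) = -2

General solution: y = e^x(C₁cos(5x) + C₂sin(5x))
Complex roots r = 1 ± 5i
Applying ICs: C₁ = 2, C₂ = -4/5
Particular solution: y = e^x(2cos(5x) - (4/5)sin(5x))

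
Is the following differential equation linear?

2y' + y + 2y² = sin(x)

No. Nonlinear (y² term)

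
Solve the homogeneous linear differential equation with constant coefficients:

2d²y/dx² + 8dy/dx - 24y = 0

Characteristic equation: 2r² + 8r - 24 = 0
Divide by 2: r² + 4r - 12 = 0
Roots: r = 2, -6 (distinct real)
General solution: y = C₁e^(2x) + C₂e^(-6x)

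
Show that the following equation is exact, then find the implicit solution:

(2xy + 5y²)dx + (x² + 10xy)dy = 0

Verify exactness: ∂M/∂y = ∂N/∂x ✓
Find F(x,y) such that ∂F/∂x = M, ∂F/∂y = N
Solution: x²y + 5xy² = C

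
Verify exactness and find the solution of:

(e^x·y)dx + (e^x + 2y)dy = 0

Verify exactness: ∂M/∂y = ∂N/∂x ✓
Find F(x,y) such that ∂F/∂x = M, ∂F/∂y = N
Solution: e^x·y + y² = C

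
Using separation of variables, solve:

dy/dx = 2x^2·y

Separating variables and integrating:
ln|y| = 2x^3/3 + C

General solution: y = Ce^(2x^3/3)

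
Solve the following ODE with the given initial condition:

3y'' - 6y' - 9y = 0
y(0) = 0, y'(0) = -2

General solution: y = C₁e^(3x) + C₂e^(-x)
Applying ICs: C₁ = -1/2, C₂ = 1/2
Particular solution: y = -(1/2)e^(3x) + (1/2)e^(-x)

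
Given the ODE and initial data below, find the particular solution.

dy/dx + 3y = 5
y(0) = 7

General solution: y = 5/3 + Ce^(-3x)
Applying y(0) = 7: C = 7 - 5/3 = 16/3
Particular solution: y = 5/3 + (16/3)e^(-3x)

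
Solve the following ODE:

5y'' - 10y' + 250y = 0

Characteristic equation: 5r² - 10r + 250 = 0
Divide by 5: r² - 2r + 50 = 0
Roots: r = 1 ± 7i (complex conjugates)
General solution: y = e^x(C₁cos(7x) + C₂sin(7x))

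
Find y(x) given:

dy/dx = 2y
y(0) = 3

General solution: y = Ce^(2x)
Applying IC y(0) = 3:
Particular solution: y = 3e^(2x)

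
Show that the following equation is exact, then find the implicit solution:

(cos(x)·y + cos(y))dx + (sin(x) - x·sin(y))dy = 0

Verify exactness: ∂M/∂y = ∂N/∂x ✓
Find F(x,y) such that ∂F/∂x = M, ∂F/∂y = N
Solution: sin(x)·y + x·cos(y) = C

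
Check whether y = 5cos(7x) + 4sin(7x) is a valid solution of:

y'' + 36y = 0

Verification:
y'' = -245cos(7x) - 196sin(7x)
y'' + 36y ≠ 0 (frequency mismatch: got 49 instead of 36)

No, it is not a solution.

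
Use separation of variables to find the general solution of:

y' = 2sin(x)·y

Separating variables and integrating:
ln|y| = -2cos(x) + C

General solution: y = Ce^(-2cos(x))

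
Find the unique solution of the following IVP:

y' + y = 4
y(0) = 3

General solution: y = 4 + Ce^(-x)
Applying y(0) = 3: C = 3 - 4 = -1
Particular solution: y = 4 - e^(-x)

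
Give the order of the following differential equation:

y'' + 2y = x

The order is 2 (highest derivative is of order 2).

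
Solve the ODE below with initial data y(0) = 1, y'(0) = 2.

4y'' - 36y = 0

General solution: y = C₁e^(3x) + C₂e^(-3x)
Applying ICs: C₁ = 5/6, C₂ = 1/6
Particular solution: y = (5/6)e^(3x) + (1/6)e^(-3x)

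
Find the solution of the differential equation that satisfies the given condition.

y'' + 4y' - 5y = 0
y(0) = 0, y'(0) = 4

General solution: y = C₁e^x + C₂e^(-5x)
Applying ICs: C₁ = 2/3, C₂ = -2/3
Particular solution: y = (2/3)e^x - (2/3)e^(-5x)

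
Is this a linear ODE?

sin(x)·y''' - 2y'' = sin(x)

Yes. Linear (y and its derivatives appear to the first power only, no products of y terms)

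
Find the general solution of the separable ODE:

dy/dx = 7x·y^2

Separating variables and integrating:
-1/y = 7x^2/2 + C

General solution: y^-1 = (-7/2)x^2 + C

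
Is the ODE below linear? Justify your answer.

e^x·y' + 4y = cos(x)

Yes. Linear (y and its derivatives appear to the first power only, no products of y terms)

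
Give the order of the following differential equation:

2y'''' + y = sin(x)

The order is 4 (highest derivative is of order 4).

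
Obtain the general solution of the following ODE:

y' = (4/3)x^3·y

Separating variables and integrating:
ln|y| = x^4/3 + C

General solution: y = Ce^(x^4/3)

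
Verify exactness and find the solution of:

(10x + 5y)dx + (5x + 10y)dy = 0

Verify exactness: ∂M/∂y = ∂N/∂x ✓
Find F(x,y) such that ∂F/∂x = M, ∂F/∂y = N
Solution: 5x² + 5xy + 5y² = C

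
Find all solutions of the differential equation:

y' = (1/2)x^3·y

Separating variables and integrating:
ln|y| = x^4/8 + C

General solution: y = Ce^(x^4/8)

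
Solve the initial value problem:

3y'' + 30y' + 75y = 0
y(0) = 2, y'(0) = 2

General solution: y = (C₁ + C₂x)e^(-5x)
Repeated root r = -5
Applying ICs: C₁ = 2, C₂ = 12
Particular solution: y = (2 + 12x)e^(-5x)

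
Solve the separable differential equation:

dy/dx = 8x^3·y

Separating variables and integrating:
ln|y| = 2x^4 + C

General solution: y = Ce^(2x^4)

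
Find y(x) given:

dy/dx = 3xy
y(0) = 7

General solution: y = Ce^(3x²/2)
Applying IC y(0) = 7:
Particular solution: y = 7e^(3x²/2)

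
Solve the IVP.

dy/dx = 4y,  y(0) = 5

General solution: y = Ce^(4x)
Applying IC y(0) = 5:
Particular solution: y = 5e^(4x)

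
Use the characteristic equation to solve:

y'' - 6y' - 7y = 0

Characteristic equation: r² - 6r - 7 = 0
Roots: r = 7, -1 (distinct real)
General solution: y = C₁e^(7x) + C₂e^(-x)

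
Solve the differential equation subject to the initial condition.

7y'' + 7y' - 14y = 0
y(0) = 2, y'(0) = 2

General solution: y = C₁e^x + C₂e^(-2x)
Applying ICs: C₁ = 2, C₂ = 0
Particular solution: y = 2e^x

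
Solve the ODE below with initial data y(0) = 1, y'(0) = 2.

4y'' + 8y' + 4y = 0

General solution: y = (C₁ + C₂x)e^(-x)
Repeated root r = -1
Applying ICs: C₁ = 1, C₂ = 3
Particular solution: y = (1 + 3x)e^(-x)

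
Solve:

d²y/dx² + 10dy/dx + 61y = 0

Characteristic equation: r² + 10r + 61 = 0
Roots: r = -5 ± 6i (complex conjugates)
General solution: y = e^(-5x)(C₁cos(6x) + C₂sin(6x))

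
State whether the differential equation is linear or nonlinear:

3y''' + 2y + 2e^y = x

Nonlinear (e^y is nonlinear in y)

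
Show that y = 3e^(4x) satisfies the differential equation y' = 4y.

Verification:
y = 3e^(4x)
y' = 12e^(4x)
4y = 12e^(4x)
y' = 4y ✓

Yes, it is a solution.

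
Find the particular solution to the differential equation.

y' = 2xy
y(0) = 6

General solution: y = Ce^(x²)
Applying IC y(0) = 6:
Particular solution: y = 6e^(x²)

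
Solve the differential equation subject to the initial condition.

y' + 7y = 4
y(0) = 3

General solution: y = 4/7 + Ce^(-7x)
Applying y(0) = 3: C = 3 - 4/7 = 17/7
Particular solution: y = 4/7 + (17/7)e^(-7x)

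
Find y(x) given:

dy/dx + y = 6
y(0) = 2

General solution: y = 6 + Ce^(-x)
Applying y(0) = 2: C = 2 - 6 = -4
Particular solution: y = 6 - 4e^(-x)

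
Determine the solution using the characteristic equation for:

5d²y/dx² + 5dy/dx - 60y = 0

Characteristic equation: 5r² + 5r - 60 = 0
Divide by 5: r² + r - 12 = 0
Roots: r = 3, -4 (distinct real)
General solution: y = C₁e^(3x) + C₂e^(-4x)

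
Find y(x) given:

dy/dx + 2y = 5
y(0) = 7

General solution: y = 5/2 + Ce^(-2x)
Applying y(0) = 7: C = 7 - 5/2 = 9/2
Particular solution: y = 5/2 + (9/2)e^(-2x)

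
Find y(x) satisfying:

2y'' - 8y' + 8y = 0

Characteristic equation: 2r² - 8r + 8 = 0
Divide by 2: r² - 4r + 4 = 0
Factored: (r - 2)² = 0
Repeated root: r = 2
General solution: y = (C₁ + C₂x)e^(2x)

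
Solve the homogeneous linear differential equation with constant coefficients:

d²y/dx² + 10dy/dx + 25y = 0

Characteristic equation: r² + 10r + 25 = 0
Factored: (r + 5)² = 0
Repeated root: r = -5
General solution: y = (C₁ + C₂x)e^(-5x)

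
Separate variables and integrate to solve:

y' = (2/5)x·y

Separating variables and integrating:
ln|y| = x^2/5 + C

General solution: y = Ce^(x^2/5)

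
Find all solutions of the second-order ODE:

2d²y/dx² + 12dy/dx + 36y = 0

Characteristic equation: 2r² + 12r + 36 = 0
Divide by 2: r² + 6r + 18 = 0
Roots: r = -3 ± 3i (complex conjugates)
General solution: y = e^(-3x)(C₁cos(3x) + C₂sin(3x))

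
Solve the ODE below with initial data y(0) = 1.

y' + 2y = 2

General solution: y = 1 + Ce^(-2x)
Applying y(0) = 1: C = 1 - 1 = 0
Particular solution: y = 1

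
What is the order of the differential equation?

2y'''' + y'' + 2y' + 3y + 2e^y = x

The order is 4 (highest derivative is of order 4).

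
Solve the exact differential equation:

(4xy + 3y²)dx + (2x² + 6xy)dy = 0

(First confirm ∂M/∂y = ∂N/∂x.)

Verify exactness: ∂M/∂y = ∂N/∂x ✓
Find F(x,y) such that ∂F/∂x = M, ∂F/∂y = N
Solution: 2x²y + 3xy² = C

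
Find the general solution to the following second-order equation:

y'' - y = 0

Characteristic equation: r² - 1 = 0
Roots: r = 1, -1 (distinct real)
General solution: y = C₁e^x + C₂e^(-x)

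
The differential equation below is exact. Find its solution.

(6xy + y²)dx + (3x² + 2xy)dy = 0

Verify exactness: ∂M/∂y = ∂N/∂x ✓
Find F(x,y) such that ∂F/∂x = M, ∂F/∂y = N
Solution: 3x²y + xy² = C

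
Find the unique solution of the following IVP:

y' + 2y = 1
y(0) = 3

General solution: y = 1/2 + Ce^(-2x)
Applying y(0) = 3: C = 3 - 1/2 = 5/2
Particular solution: y = 1/2 + (5/2)e^(-2x)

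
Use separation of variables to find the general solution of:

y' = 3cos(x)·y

Separating variables and integrating:
ln|y| = 3sin(x) + C

General solution: y = Ce^(3sin(x))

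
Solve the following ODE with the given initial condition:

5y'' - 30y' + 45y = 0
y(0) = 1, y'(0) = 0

General solution: y = (C₁ + C₂x)e^(3x)
Repeated root r = 3
Applying ICs: C₁ = 1, C₂ = -3
Particular solution: y = (1 - 3x)e^(3x)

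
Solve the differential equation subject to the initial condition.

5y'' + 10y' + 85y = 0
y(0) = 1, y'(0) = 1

General solution: y = e^(-x)(C₁cos(4x) + C₂sin(4x))
Complex roots r = -1 ± 4i
Applying ICs: C₁ = 1, C₂ = 1/2
Particular solution: y = e^(-x)(cos(4x) + (1/2)sin(4x))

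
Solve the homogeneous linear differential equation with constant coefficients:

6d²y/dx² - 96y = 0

Characteristic equation: 6r² - 96 = 0
Divide by 6: r² - 16 = 0
Roots: r = 4, -4 (distinct real)
General solution: y = C₁e^(4x) + C₂e^(-4x)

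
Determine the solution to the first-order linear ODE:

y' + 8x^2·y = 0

Using integrating factor method:

General solution: y = Ce^(-8x^3/3)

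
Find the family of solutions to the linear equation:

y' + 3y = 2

Using integrating factor method:

General solution: y = 2/3 + Ce^(-3x)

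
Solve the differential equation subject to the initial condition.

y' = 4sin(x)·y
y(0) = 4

General solution: y = Ce^(-4cos(x))
Applying IC y(0) = 4:
Particular solution: y = 4e^(4(1-cos(x)))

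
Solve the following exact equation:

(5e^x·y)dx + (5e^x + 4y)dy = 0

Verify exactness: ∂M/∂y = ∂N/∂x ✓
Find F(x,y) such that ∂F/∂x = M, ∂F/∂y = N
Solution: 5e^x·y + 2y² = C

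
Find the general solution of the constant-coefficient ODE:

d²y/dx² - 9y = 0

Characteristic equation: r² - 9 = 0
Roots: r = 3, -3 (distinct real)
General solution: y = C₁e^(3x) + C₂e^(-3x)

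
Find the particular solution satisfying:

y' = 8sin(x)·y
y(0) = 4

General solution: y = Ce^(-8cos(x))
Applying IC y(0) = 4:
Particular solution: y = 4e^(8(1-cos(x)))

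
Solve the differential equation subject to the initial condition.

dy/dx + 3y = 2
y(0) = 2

General solution: y = 2/3 + Ce^(-3x)
Applying y(0) = 2: C = 2 - 2/3 = 4/3
Particular solution: y = 2/3 + (4/3)e^(-3x)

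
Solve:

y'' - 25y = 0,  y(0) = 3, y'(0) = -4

General solution: y = C₁e^(5x) + C₂e^(-5x)
Applying ICs: C₁ = 11/10, C₂ = 19/10
Particular solution: y = (11/10)e^(5x) + (19/10)e^(-5x)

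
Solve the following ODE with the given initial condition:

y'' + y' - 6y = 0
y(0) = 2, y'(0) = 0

General solution: y = C₁e^(2x) + C₂e^(-3x)
Applying ICs: C₁ = 6/5, C₂ = 4/5
Particular solution: y = (6/5)e^(2x) + (4/5)e^(-3x)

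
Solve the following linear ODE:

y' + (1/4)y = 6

Using integrating factor method:

General solution: y = 24 + Ce^(-x/4)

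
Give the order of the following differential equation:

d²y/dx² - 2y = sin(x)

The order is 2 (highest derivative is of order 2).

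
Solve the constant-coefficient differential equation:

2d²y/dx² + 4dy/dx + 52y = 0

Characteristic equation: 2r² + 4r + 52 = 0
Divide by 2: r² + 2r + 26 = 0
Roots: r = -1 ± 5i (complex conjugates)
General solution: y = e^(-x)(C₁cos(5x) + C₂sin(5x))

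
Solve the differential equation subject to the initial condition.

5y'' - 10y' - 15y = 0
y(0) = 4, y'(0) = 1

General solution: y = C₁e^(3x) + C₂e^(-x)
Applying ICs: C₁ = 5/4, C₂ = 11/4
Particular solution: y = (5/4)e^(3x) + (11/4)e^(-x)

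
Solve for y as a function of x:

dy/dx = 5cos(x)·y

Separating variables and integrating:
ln|y| = 5sin(x) + C

General solution: y = Ce^(5sin(x))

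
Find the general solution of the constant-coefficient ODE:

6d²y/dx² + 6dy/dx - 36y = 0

Characteristic equation: 6r² + 6r - 36 = 0
Divide by 6: r² + r - 6 = 0
Roots: r = 2, -3 (distinct real)
General solution: y = C₁e^(2x) + C₂e^(-3x)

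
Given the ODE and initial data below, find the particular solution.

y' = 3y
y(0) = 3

General solution: y = Ce^(3x)
Applying IC y(0) = 3:
Particular solution: y = 3e^(3x)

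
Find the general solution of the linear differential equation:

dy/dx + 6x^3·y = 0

Using integrating factor method:

General solution: y = Ce^(-3x^4/2)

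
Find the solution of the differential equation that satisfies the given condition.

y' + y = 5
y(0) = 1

General solution: y = 5 + Ce^(-x)
Applying y(0) = 1: C = 1 - 5 = -4
Particular solution: y = 5 - 4e^(-x)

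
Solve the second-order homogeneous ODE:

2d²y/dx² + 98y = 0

Characteristic equation: 2r² + 98 = 0
Divide by 2: r² + 49 = 0
Roots: r = ±7i (complex conjugates)
General solution: y = C₁cos(7x) + C₂sin(7x)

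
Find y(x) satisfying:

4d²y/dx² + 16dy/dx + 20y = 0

Characteristic equation: 4r² + 16r + 20 = 0
Divide by 4: r² + 4r + 5 = 0
Roots: r = -2 ± i (complex conjugates)
General solution: y = e^(-2x)(C₁cos(x) + C₂sin(x))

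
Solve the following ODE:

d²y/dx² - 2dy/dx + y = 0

Characteristic equation: r² - 2r + 1 = 0
Factored: (r - 1)² = 0
Repeated root: r = 1
General solution: y = (C₁ + C₂x)e^x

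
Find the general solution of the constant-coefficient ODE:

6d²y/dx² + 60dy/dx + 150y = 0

Characteristic equation: 6r² + 60r + 150 = 0
Divide by 6: r² + 10r + 25 = 0
Factored: (r + 5)² = 0
Repeated root: r = -5
General solution: y = (C₁ + C₂x)e^(-5x)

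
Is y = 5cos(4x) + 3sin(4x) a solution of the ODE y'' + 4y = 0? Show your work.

Verification:
y'' = -80cos(4x) - 48sin(4x)
y'' + 4y ≠ 0 (frequency mismatch: got 16 instead of 4)

No, it is not a solution.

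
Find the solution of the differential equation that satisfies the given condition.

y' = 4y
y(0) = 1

General solution: y = Ce^(4x)
Applying IC y(0) = 1:
Particular solution: y = e^(4x)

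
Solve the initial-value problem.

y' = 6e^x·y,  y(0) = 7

General solution: y = Ce^(6e^x)
Applying IC y(0) = 7:
Particular solution: y = 7e^(6(e^x - 1))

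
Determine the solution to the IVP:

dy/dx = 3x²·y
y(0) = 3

General solution: y = Ce^(x³)
Applying IC y(0) = 3:
Particular solution: y = 3e^(x³)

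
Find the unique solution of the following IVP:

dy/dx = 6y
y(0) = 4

General solution: y = Ce^(6x)
Applying IC y(0) = 4:
Particular solution: y = 4e^(6x)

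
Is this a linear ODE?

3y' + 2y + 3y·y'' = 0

No. Nonlinear (y·y'' term)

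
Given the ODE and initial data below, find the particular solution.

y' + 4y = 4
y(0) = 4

General solution: y = 1 + Ce^(-4x)
Applying y(0) = 4: C = 4 - 1 = 3
Particular solution: y = 1 + 3e^(-4x)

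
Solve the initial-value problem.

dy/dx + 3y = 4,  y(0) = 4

General solution: y = 4/3 + Ce^(-3x)
Applying y(0) = 4: C = 4 - 4/3 = 8/3
Particular solution: y = 4/3 + (8/3)e^(-3x)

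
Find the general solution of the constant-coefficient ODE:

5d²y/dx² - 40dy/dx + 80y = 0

Characteristic equation: 5r² - 40r + 80 = 0
Divide by 5: r² - 8r + 16 = 0
Factored: (r - 4)² = 0
Repeated root: r = 4
General solution: y = (C₁ + C₂x)e^(4x)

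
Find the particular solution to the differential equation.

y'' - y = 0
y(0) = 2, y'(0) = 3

General solution: y = C₁e^x + C₂e^(-x)
Applying ICs: C₁ = 5/2, C₂ = -1/2
Particular solution: y = (5/2)e^x - (1/2)e^(-x)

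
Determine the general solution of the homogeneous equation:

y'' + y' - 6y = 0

Characteristic equation: r² + r - 6 = 0
Roots: r = 2, -3 (distinct real)
General solution: y = C₁e^(2x) + C₂e^(-3x)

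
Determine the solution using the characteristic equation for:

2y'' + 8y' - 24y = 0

Characteristic equation: 2r² + 8r - 24 = 0
Divide by 2: r² + 4r - 12 = 0
Roots: r = 2, -6 (distinct real)
General solution: y = C₁e^(2x) + C₂e^(-6x)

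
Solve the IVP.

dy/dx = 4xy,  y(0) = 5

General solution: y = Ce^(2x²)
Applying IC y(0) = 5:
Particular solution: y = 5e^(2x²)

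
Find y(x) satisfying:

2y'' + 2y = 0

Characteristic equation: 2r² + 2 = 0
Divide by 2: r² + 1 = 0
Roots: r = ±i (complex conjugates)
General solution: y = C₁cos(x) + C₂sin(x)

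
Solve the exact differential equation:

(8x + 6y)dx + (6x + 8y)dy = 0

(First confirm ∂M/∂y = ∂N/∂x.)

Verify exactness: ∂M/∂y = ∂N/∂x ✓
Find F(x,y) such that ∂F/∂x = M, ∂F/∂y = N
Solution: 4x² + 6xy + 4y² = C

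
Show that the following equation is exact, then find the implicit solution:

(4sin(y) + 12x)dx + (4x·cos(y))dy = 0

Verify exactness: ∂M/∂y = ∂N/∂x ✓
Find F(x,y) such that ∂F/∂x = M, ∂F/∂y = N
Solution: 4x·sin(y) + 6x² = C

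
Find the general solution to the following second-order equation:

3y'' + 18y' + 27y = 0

Characteristic equation: 3r² + 18r + 27 = 0
Divide by 3: r² + 6r + 9 = 0
Factored: (r + 3)² = 0
Repeated root: r = -3
General solution: y = (C₁ + C₂x)e^(-3x)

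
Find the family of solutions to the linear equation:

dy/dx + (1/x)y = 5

Using integrating factor method:

General solution: y = (5/2)x + C/x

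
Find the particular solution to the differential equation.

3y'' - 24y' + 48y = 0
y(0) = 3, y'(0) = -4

General solution: y = (C₁ + C₂x)e^(4x)
Repeated root r = 4
Applying ICs: C₁ = 3, C₂ = -16
Particular solution: y = (3 - 16x)e^(4x)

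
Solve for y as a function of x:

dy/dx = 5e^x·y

Separating variables and integrating:
ln|y| = 5e^x + C

General solution: y = Ce^(5e^x)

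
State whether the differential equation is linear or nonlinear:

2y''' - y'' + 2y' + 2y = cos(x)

Linear (y and its derivatives appear to the first power only, no products of y terms)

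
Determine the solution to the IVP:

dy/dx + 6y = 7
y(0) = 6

General solution: y = 7/6 + Ce^(-6x)
Applying y(0) = 6: C = 6 - 7/6 = 29/6
Particular solution: y = 7/6 + (29/6)e^(-6x)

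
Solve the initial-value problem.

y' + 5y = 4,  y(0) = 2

General solution: y = 4/5 + Ce^(-5x)
Applying y(0) = 2: C = 2 - 4/5 = 6/5
Particular solution: y = 4/5 + (6/5)e^(-5x)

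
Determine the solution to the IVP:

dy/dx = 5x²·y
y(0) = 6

General solution: y = Ce^(5x³/3)
Applying IC y(0) = 6:
Particular solution: y = 6e^(5x³/3)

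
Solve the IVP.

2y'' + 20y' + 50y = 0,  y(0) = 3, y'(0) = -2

General solution: y = (C₁ + C₂x)e^(-5x)
Repeated root r = -5
Applying ICs: C₁ = 3, C₂ = 13
Particular solution: y = (3 + 13x)e^(-5x)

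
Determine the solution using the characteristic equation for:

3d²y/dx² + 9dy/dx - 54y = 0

Characteristic equation: 3r² + 9r - 54 = 0
Divide by 3: r² + 3r - 18 = 0
Roots: r = 3, -6 (distinct real)
General solution: y = C₁e^(3x) + C₂e^(-6x)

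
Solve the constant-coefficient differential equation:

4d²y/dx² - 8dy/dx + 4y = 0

Characteristic equation: 4r² - 8r + 4 = 0
Divide by 4: r² - 2r + 1 = 0
Factored: (r - 1)² = 0
Repeated root: r = 1
General solution: y = (C₁ + C₂x)e^x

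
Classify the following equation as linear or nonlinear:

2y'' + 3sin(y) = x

Nonlinear (sin(y) is nonlinear in y)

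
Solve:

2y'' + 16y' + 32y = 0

Characteristic equation: 2r² + 16r + 32 = 0
Divide by 2: r² + 8r + 16 = 0
Factored: (r + 4)² = 0
Repeated root: r = -4
General solution: y = (C₁ + C₂x)e^(-4x)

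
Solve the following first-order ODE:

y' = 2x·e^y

Separating variables and integrating:
-e^(-y) = x² + C

General solution: y = -ln(C - x²)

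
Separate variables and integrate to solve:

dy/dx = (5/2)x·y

Separating variables and integrating:
ln|y| = 5x^2/4 + C

General solution: y = Ce^(5x^2/4)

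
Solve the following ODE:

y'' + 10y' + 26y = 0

Characteristic equation: r² + 10r + 26 = 0
Roots: r = -5 ± i (complex conjugates)
General solution: y = e^(-5x)(C₁cos(x) + C₂sin(x))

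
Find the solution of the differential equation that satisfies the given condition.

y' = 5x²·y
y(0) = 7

General solution: y = Ce^(5x³/3)
Applying IC y(0) = 7:
Particular solution: y = 7e^(5x³/3)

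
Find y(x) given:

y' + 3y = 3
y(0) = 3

General solution: y = 1 + Ce^(-3x)
Applying y(0) = 3: C = 3 - 1 = 2
Particular solution: y = 1 + 2e^(-3x)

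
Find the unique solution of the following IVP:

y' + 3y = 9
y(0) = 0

General solution: y = 3 + Ce^(-3x)
Applying y(0) = 0: C = 0 - 3 = -3
Particular solution: y = 3 - 3e^(-3x)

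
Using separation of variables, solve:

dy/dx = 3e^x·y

Separating variables and integrating:
ln|y| = 3e^x + C

General solution: y = Ce^(3e^x)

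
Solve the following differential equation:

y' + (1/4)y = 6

Using integrating factor method:

General solution: y = 24 + Ce^(-x/4)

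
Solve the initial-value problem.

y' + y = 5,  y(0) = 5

General solution: y = 5 + Ce^(-x)
Applying y(0) = 5: C = 5 - 5 = 0
Particular solution: y = 5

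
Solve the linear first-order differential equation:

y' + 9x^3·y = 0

Using integrating factor method:

General solution: y = Ce^(-9x^4/4)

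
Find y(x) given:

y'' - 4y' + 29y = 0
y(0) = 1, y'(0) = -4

General solution: y = e^(2x)(C₁cos(5x) + C₂sin(5x))
Complex roots r = 2 ± 5i
Applying ICs: C₁ = 1, C₂ = -6/5
Particular solution: y = e^(2x)(cos(5x) - (6/5)sin(5x))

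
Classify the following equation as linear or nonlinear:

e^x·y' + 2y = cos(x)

Linear (y and its derivatives appear to the first power only, no products of y terms)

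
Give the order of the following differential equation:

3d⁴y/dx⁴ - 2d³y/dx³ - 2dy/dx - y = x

The order is 4 (highest derivative is of order 4).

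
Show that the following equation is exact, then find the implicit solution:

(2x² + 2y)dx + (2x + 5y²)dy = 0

Verify exactness: ∂M/∂y = ∂N/∂x ✓
Find F(x,y) such that ∂F/∂x = M, ∂F/∂y = N
Solution: 2x³/3 + 2xy + 5y³/3 = C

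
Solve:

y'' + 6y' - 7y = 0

Characteristic equation: r² + 6r - 7 = 0
Roots: r = 1, -7 (distinct real)
General solution: y = C₁e^x + C₂e^(-7x)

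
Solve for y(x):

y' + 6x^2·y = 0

Using integrating factor method:

General solution: y = Ce^(-2x^3)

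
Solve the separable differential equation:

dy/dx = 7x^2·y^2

Separating variables and integrating:
-1/y = 7x^3/3 + C

General solution: y^-1 = (-7/3)x^3 + C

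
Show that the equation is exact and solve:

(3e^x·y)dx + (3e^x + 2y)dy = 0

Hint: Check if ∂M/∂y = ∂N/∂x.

Verify exactness: ∂M/∂y = ∂N/∂x ✓
Find F(x,y) such that ∂F/∂x = M, ∂F/∂y = N
Solution: 3e^x·y + y² = C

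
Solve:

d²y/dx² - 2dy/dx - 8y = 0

Characteristic equation: r² - 2r - 8 = 0
Roots: r = 4, -2 (distinct real)
General solution: y = C₁e^(4x) + C₂e^(-2x)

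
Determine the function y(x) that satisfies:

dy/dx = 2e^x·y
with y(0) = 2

General solution: y = Ce^(2e^x)
Applying IC y(0) = 2:
Particular solution: y = 2e^(2(e^x - 1))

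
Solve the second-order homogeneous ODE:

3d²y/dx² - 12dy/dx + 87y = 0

Characteristic equation: 3r² - 12r + 87 = 0
Divide by 3: r² - 4r + 29 = 0
Roots: r = 2 ± 5i (complex conjugates)
General solution: y = e^(2x)(C₁cos(5x) + C₂sin(5x))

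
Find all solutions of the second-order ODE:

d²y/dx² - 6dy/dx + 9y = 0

Characteristic equation: r² - 6r + 9 = 0
Factored: (r - 3)² = 0
Repeated root: r = 3
General solution: y = (C₁ + C₂x)e^(3x)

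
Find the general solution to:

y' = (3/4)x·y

Separating variables and integrating:
ln|y| = 3x^2/8 + C

General solution: y = Ce^(3x^2/8)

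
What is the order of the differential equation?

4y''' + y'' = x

The order is 3 (highest derivative is of order 3).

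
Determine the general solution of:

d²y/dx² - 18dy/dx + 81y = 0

Characteristic equation: r² - 18r + 81 = 0
Factored: (r - 9)² = 0
Repeated root: r = 9
General solution: y = (C₁ + C₂x)e^(9x)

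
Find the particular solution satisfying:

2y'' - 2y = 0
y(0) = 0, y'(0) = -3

General solution: y = C₁e^x + C₂e^(-x)
Applying ICs: C₁ = -3/2, C₂ = 3/2
Particular solution: y = -(3/2)e^x + (3/2)e^(-x)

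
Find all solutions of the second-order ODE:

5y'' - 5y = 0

Characteristic equation: 5r² - 5 = 0
Divide by 5: r² - 1 = 0
Roots: r = 1, -1 (distinct real)
General solution: y = C₁e^x + C₂e^(-x)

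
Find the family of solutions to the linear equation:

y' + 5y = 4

Using integrating factor method:

General solution: y = 4/5 + Ce^(-5x)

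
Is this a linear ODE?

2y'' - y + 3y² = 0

No. Nonlinear (y² term)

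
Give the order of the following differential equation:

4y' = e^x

The order is 1 (highest derivative is of order 1).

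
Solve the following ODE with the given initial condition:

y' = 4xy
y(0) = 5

General solution: y = Ce^(2x²)
Applying IC y(0) = 5:
Particular solution: y = 5e^(2x²)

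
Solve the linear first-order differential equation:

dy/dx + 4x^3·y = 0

Using integrating factor method:

General solution: y = Ce^(-x^4)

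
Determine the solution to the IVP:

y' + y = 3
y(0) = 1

General solution: y = 3 + Ce^(-x)
Applying y(0) = 1: C = 1 - 3 = -2
Particular solution: y = 3 - 2e^(-x)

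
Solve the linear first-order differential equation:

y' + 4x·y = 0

Using integrating factor method:

General solution: y = Ce^(-2x^2)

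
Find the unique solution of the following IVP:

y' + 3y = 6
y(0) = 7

General solution: y = 2 + Ce^(-3x)
Applying y(0) = 7: C = 7 - 2 = 5
Particular solution: y = 2 + 5e^(-3x)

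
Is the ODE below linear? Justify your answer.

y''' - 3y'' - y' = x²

Yes. Linear (y and its derivatives appear to the first power only, no products of y terms)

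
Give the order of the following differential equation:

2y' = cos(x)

The order is 1 (highest derivative is of order 1).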